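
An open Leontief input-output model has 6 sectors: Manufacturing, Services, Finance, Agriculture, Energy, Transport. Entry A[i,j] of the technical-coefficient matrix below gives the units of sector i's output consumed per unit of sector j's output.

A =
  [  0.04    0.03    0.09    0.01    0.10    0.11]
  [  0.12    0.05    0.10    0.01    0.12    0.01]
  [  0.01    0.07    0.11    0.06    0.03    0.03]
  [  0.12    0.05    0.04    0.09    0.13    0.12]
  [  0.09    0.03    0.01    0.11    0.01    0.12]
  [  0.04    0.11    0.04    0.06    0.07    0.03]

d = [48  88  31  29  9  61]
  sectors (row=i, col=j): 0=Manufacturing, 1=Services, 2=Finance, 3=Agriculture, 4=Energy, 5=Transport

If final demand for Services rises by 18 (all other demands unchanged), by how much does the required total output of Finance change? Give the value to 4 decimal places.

Form M = I − A:
  [  0.96   -0.03   -0.09   -0.01   -0.10   -0.11]
  [ -0.12    0.95   -0.10   -0.01   -0.12   -0.01]
  [ -0.01   -0.07    0.89   -0.06   -0.03   -0.03]
  [ -0.12   -0.05   -0.04    0.91   -0.13   -0.12]
  [ -0.09   -0.03   -0.01   -0.11    0.99   -0.12]
  [ -0.04   -0.11   -0.04   -0.06   -0.07    0.97]
Leontief inverse L = M⁻¹:
  [  1.0765    0.0675    0.1268    0.0474    0.1376    0.1496]
  [  0.1604    1.0828    0.1445    0.0467    0.1622    0.0597]
  [  0.0444    0.0998    1.1468    0.0894    0.0674    0.0609]
  [  0.1831    0.1011    0.0921    1.1445    0.1973    0.1907]
  [  0.1339    0.0683    0.0472    0.1450    1.0642    0.1669]
  [  0.0854    0.1409    0.0780    0.0922    0.1158    1.0702]
Total output x = L · d:
  x_0 = 1.0765·48 + 0.0675·88 + 0.1268·31 + 0.0474·29 + 0.1376·9 + 0.1496·61 = 73.2811
  x_1 = 0.1604·48 + 1.0828·88 + 0.1445·31 + 0.0467·29 + 0.1622·9 + 0.0597·61 = 113.9217
  x_2 = 0.0444·48 + 0.0998·88 + 1.1468·31 + 0.0894·29 + 0.0674·9 + 0.0609·61 = 53.3808
  x_3 = 0.1831·48 + 0.1011·88 + 0.0921·31 + 1.1445·29 + 0.1973·9 + 0.1907·61 = 67.1391
  x_4 = 0.1339·48 + 0.0683·88 + 0.0472·31 + 0.1450·29 + 1.0642·9 + 0.1669·61 = 37.8603
  x_5 = 0.0854·48 + 0.1409·88 + 0.0780·31 + 0.0922·29 + 0.1158·9 + 1.0702·61 = 87.9138
Δx_2 = L[2,1] · Δd_1 = 0.0998 · 18 = 1.7962

1.7962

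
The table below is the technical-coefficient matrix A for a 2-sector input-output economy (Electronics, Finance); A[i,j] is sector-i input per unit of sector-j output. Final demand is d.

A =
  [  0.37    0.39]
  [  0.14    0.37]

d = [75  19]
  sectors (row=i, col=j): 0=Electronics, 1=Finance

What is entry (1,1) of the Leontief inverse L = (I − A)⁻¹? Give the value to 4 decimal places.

L[1,1] = 1.8405

Form M = I − A:
  [  0.63   -0.39]
  [ -0.14    0.63]
Leontief inverse L = M⁻¹:
  [  1.8405    1.1394]
  [  0.4090    1.8405]
Total output x = L · d:
  x_0 = 1.8405·75 + 1.1394·19 = 159.6845
  x_1 = 0.4090·75 + 1.8405·19 = 65.6442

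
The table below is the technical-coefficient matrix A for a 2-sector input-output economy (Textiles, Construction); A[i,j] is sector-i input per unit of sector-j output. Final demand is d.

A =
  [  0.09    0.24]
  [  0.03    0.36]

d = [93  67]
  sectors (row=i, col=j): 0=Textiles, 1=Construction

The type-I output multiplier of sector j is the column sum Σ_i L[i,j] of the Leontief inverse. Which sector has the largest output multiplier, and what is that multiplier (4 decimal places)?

Form M = I − A:
  [  0.91   -0.24]
  [ -0.03    0.64]
Leontief inverse L = M⁻¹:
  [  1.1127    0.4172]
  [  0.0522    1.5821]
Total output x = L · d:
  x_0 = 1.1127·93 + 0.4172·67 = 131.4325
  x_1 = 0.0522·93 + 1.5821·67 = 110.8484
Output multipliers (column sums of L):
  Textiles: 1.1648
  Construction: 1.9993

Construction (1.9993)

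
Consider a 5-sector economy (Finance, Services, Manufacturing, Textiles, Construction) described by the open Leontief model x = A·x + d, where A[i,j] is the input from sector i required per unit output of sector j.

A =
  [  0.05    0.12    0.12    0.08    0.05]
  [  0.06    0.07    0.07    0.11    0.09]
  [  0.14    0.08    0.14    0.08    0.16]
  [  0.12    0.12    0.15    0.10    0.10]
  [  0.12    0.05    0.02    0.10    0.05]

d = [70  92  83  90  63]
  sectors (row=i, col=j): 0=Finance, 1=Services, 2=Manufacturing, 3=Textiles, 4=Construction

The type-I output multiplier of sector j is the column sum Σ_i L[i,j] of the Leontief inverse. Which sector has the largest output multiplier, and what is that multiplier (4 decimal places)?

Manufacturing (1.9536)

Form M = I − A:
  [  0.95   -0.12   -0.12   -0.08   -0.05]
  [ -0.06    0.93   -0.07   -0.11   -0.09]
  [ -0.14   -0.08    0.86   -0.08   -0.16]
  [ -0.12   -0.12   -0.15    0.90   -0.10]
  [ -0.12   -0.05   -0.02   -0.10    0.95]
Leontief inverse L = M⁻¹:
  [  1.1306    0.1904    0.2035    0.1561    0.1282]
  [  0.1366    1.1376    0.1471    0.1819    0.1589]
  [  0.2516    0.1778    1.2505    0.1842    0.2601]
  [  0.2308    0.2190    0.2649    1.2046    0.2043]
  [  0.1796    0.1107    0.0877    0.1600    1.1042]
Total output x = L · d:
  x_0 = 1.1306·70 + 0.1904·92 + 0.2035·83 + 0.1561·90 + 0.1282·63 = 135.6731
  x_1 = 0.1366·70 + 1.1376·92 + 0.1471·83 + 0.1819·90 + 0.1589·63 = 152.8008
  x_2 = 0.2516·70 + 0.1778·92 + 1.2505·83 + 0.1842·90 + 0.2601·63 = 170.7255
  x_3 = 0.2308·70 + 0.2190·92 + 0.2649·83 + 1.2046·90 + 0.2043·63 = 179.5834
  x_4 = 0.1796·70 + 0.1107·92 + 0.0877·83 + 0.1600·90 + 1.1042·63 = 113.9933
Output multipliers (column sums of L):
  Finance: 1.9292
  Services: 1.8355
  Manufacturing: 1.9536
  Textiles: 1.8868
  Construction: 1.8557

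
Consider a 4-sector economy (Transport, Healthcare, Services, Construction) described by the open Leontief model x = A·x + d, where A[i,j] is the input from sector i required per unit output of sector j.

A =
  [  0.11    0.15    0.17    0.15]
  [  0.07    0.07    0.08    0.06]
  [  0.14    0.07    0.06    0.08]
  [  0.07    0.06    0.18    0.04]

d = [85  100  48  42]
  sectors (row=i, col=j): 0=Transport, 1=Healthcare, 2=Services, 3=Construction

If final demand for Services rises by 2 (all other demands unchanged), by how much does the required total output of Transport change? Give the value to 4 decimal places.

Form M = I − A:
  [  0.89   -0.15   -0.17   -0.15]
  [ -0.07    0.93   -0.08   -0.06]
  [ -0.14   -0.07    0.94   -0.08]
  [ -0.07   -0.06   -0.18    0.96]
Leontief inverse L = M⁻¹:
  [  1.2035    0.2298    0.2805    0.2258]
  [  0.1163    1.1105    0.1345    0.0988]
  [  0.1992    0.1263    1.1362    0.1337]
  [  0.1324    0.1098    0.2419    1.0894]
Total output x = L · d:
  x_0 = 1.2035·85 + 0.2298·100 + 0.2805·48 + 0.2258·42 = 148.2259
  x_1 = 0.1163·85 + 1.1105·100 + 0.1345·48 + 0.0988·42 = 131.5361
  x_2 = 0.1992·85 + 0.1263·100 + 1.1362·48 + 0.1337·42 = 89.7097
  x_3 = 0.1324·85 + 0.1098·100 + 0.2419·48 + 1.0894·42 = 79.5997
Δx_0 = L[0,2] · Δd_2 = 0.2805 · 2 = 0.5609

0.5609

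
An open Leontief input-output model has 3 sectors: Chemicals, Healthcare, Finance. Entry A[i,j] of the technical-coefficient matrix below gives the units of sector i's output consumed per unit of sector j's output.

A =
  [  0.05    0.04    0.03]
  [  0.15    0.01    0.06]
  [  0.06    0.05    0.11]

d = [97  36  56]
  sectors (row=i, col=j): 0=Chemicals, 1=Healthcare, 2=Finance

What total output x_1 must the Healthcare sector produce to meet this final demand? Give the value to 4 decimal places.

Form M = I − A:
  [  0.95   -0.04   -0.03]
  [ -0.15    0.99   -0.06]
  [ -0.06   -0.05    0.89]
Leontief inverse L = M⁻¹:
  [  1.0622    0.0449    0.0388]
  [  0.1658    1.0206    0.0744]
  [  0.0809    0.0604    1.1304]
Total output x = L · d:
  x_0 = 1.0622·97 + 0.0449·36 + 0.0388·56 = 106.8205
  x_1 = 0.1658·97 + 1.0206·36 + 0.0744·56 = 56.9925
  x_2 = 0.0809·97 + 0.0604·36 + 1.1304·56 = 73.3246

56.9925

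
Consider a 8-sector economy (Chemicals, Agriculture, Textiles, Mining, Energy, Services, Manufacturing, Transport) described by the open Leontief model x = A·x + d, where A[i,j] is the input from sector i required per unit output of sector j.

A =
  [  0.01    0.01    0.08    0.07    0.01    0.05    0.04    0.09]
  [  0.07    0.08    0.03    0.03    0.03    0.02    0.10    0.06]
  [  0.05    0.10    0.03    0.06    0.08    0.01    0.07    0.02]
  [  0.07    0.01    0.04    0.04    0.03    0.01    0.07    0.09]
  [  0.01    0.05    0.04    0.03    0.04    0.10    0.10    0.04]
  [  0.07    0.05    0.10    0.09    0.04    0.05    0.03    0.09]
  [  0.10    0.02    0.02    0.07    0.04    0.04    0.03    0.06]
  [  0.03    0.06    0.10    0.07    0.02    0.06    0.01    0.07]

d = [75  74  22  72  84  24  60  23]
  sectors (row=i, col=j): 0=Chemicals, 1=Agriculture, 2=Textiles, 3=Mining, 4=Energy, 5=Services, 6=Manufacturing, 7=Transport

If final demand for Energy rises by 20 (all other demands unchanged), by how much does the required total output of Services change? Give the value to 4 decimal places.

Form M = I − A:
  [  0.99   -0.01   -0.08   -0.07   -0.01   -0.05   -0.04   -0.09]
  [ -0.07    0.92   -0.03   -0.03   -0.03   -0.02   -0.10   -0.06]
  [ -0.05   -0.10    0.97   -0.06   -0.08   -0.01   -0.07   -0.02]
  [ -0.07   -0.01   -0.04    0.96   -0.03   -0.01   -0.07   -0.09]
  [ -0.01   -0.05   -0.04   -0.03    0.96   -0.10   -0.10   -0.04]
  [ -0.07   -0.05   -0.10   -0.09   -0.04    0.95   -0.03   -0.09]
  [ -0.10   -0.02   -0.02   -0.07   -0.04   -0.04    0.97   -0.06]
  [ -0.03   -0.06   -0.10   -0.07   -0.02   -0.06   -0.01    0.93]
Leontief inverse L = M⁻¹:
  [  1.0429    0.0408    0.1154    0.1070    0.0338    0.0728    0.0703    0.1294]
  [  0.1081    1.1117    0.0672    0.0708    0.0536    0.0487    0.1372    0.1063]
  [  0.0872    0.1321    1.0636    0.0969    0.1044    0.0395    0.1136    0.0649]
  [  0.0994    0.0362    0.0749    1.0763    0.0503    0.0357    0.0985    0.1297]
  [  0.0514    0.0835    0.0789    0.0730    1.0666    0.1295    0.1365    0.0863]
  [  0.1138    0.0931    0.1495    0.1408    0.0724    1.0838    0.0777    0.1469]
  [  0.1297    0.0458    0.0587    0.1079    0.0603    0.0672    1.0624    0.1048]
  [  0.0673    0.0983    0.1400    0.1113    0.0478    0.0859    0.0501    1.1155]
Total output x = L · d:
  x_0 = 1.0429·75 + 0.0408·74 + 0.1154·22 + 0.1070·72 + 0.0338·84 + 0.0728·24 + 0.0703·60 + 0.1294·23 = 103.2538
  x_1 = 0.1081·75 + 1.1117·74 + 0.0672·22 + 0.0708·72 + 0.0536·84 + 0.0487·24 + 0.1372·60 + 0.1063·23 = 113.2979
  x_2 = 0.0872·75 + 0.1321·74 + 1.0636·22 + 0.0969·72 + 0.1044·84 + 0.0395·24 + 0.1136·60 + 0.0649·23 = 64.7254
  x_3 = 0.0994·75 + 0.0362·74 + 0.0749·22 + 1.0763·72 + 0.0503·84 + 0.0357·24 + 0.0985·60 + 0.1297·23 = 103.2513
  x_4 = 0.0514·75 + 0.0835·74 + 0.0789·22 + 0.0730·72 + 1.0666·84 + 0.1295·24 + 0.1365·60 + 0.0863·23 = 119.9060
  x_5 = 0.1138·75 + 0.0931·74 + 0.1495·22 + 0.1408·72 + 0.0724·84 + 1.0838·24 + 0.0777·60 + 0.1469·23 = 68.9875
  x_6 = 0.1297·75 + 0.0458·74 + 0.0587·22 + 0.1079·72 + 0.0603·84 + 0.0672·24 + 1.0624·60 + 0.1048·23 = 95.0087
  x_7 = 0.0673·75 + 0.0983·74 + 0.1400·22 + 0.1113·72 + 0.0478·84 + 0.0859·24 + 0.0501·60 + 1.1155·23 = 58.1538
Δx_5 = L[5,4] · Δd_4 = 0.0724 · 20 = 1.4483

1.4483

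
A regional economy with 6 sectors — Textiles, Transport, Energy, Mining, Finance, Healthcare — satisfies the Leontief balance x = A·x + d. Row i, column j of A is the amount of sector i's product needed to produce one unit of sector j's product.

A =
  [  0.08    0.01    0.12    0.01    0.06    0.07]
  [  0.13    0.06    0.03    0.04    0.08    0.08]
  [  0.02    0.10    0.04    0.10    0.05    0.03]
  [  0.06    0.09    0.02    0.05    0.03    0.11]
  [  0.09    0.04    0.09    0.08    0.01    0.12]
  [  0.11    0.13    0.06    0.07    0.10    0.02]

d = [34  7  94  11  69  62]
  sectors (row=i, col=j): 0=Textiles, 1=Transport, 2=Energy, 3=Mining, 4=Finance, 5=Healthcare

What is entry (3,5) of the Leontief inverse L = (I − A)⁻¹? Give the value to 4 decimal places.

L[3,5] = 0.1509

Form M = I − A:
  [  0.92   -0.01   -0.12   -0.01   -0.06   -0.07]
  [ -0.13    0.94   -0.03   -0.04   -0.08   -0.08]
  [ -0.02   -0.10    0.96   -0.10   -0.05   -0.03]
  [ -0.06   -0.09   -0.02    0.95   -0.03   -0.11]
  [ -0.09   -0.04   -0.09   -0.08    0.99   -0.12]
  [ -0.11   -0.13   -0.06   -0.07   -0.10    0.98]
Leontief inverse L = M⁻¹:
  [  1.1224    0.0517    0.1581    0.0462    0.0923    0.1057]
  [  0.1900    1.1046    0.0792    0.0765    0.1202    0.1295]
  [  0.0685    0.1408    1.0696    0.1315    0.0810    0.0738]
  [  0.1157    0.1347    0.0571    1.0825    0.0688    0.1509]
  [  0.1469    0.0949    0.1329    0.1204    1.0537    0.1648]
  [  0.1786    0.1803    0.1114    0.1130    0.1437    1.0816]
Total output x = L · d:
  x_0 = 1.1224·34 + 0.0517·7 + 0.1581·94 + 0.0462·11 + 0.0923·69 + 0.1057·62 = 66.8171
  x_1 = 0.1900·34 + 1.1046·7 + 0.0792·94 + 0.0765·11 + 0.1202·69 + 0.1295·62 = 38.8026
  x_2 = 0.0685·34 + 0.1408·7 + 1.0696·94 + 0.1315·11 + 0.0810·69 + 0.0738·62 = 115.4617
  x_3 = 0.1157·34 + 0.1347·7 + 0.0571·94 + 1.0825·11 + 0.0688·69 + 0.1509·62 = 36.2578
  x_4 = 0.1469·34 + 0.0949·7 + 0.1329·94 + 0.1204·11 + 1.0537·69 + 0.1648·62 = 102.4044
  x_5 = 0.1786·34 + 0.1803·7 + 0.1114·94 + 0.1130·11 + 0.1437·69 + 1.0816·62 = 96.0208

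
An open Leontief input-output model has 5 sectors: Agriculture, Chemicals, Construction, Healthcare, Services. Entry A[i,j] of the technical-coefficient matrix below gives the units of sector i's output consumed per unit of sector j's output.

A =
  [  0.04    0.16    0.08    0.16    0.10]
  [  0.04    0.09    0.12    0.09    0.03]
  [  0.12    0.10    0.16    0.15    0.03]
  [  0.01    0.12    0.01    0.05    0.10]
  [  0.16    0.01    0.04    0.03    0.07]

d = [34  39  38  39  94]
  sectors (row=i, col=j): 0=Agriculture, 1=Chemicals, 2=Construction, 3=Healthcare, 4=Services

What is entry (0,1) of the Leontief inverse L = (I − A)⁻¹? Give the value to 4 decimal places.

L[0,1] = 0.2426

Form M = I − A:
  [  0.96   -0.16   -0.08   -0.16   -0.10]
  [ -0.04    0.91   -0.12   -0.09   -0.03]
  [ -0.12   -0.10    0.84   -0.15   -0.03]
  [ -0.01   -0.12   -0.01    0.95   -0.10]
  [ -0.16   -0.01   -0.04   -0.03    0.93]
Leontief inverse L = M⁻¹:
  [  1.0990    0.2426    0.1496    0.2366    0.1563]
  [  0.0833    1.1541    0.1779    0.1536    0.0684]
  [  0.1821    0.2026    1.2442    0.2492    0.0930]
  [  0.0450    0.1576    0.0458    1.0864    0.1282]
  [  0.1992    0.0679    0.0826    0.0881    1.1110]
Total output x = L · d:
  x_0 = 1.0990·34 + 0.2426·39 + 0.1496·38 + 0.2366·39 + 0.1563·94 = 76.4273
  x_1 = 0.0833·34 + 1.1541·39 + 0.1779·38 + 0.1536·39 + 0.0684·94 = 67.0292
  x_2 = 0.1821·34 + 0.2026·39 + 1.2442·38 + 0.2492·39 + 0.0930·94 = 79.8377
  x_3 = 0.0450·34 + 0.1576·39 + 0.0458·38 + 1.0864·39 + 0.1282·94 = 63.8421
  x_4 = 0.1992·34 + 0.0679·39 + 0.0826·38 + 0.0881·39 + 1.1110·94 = 120.4381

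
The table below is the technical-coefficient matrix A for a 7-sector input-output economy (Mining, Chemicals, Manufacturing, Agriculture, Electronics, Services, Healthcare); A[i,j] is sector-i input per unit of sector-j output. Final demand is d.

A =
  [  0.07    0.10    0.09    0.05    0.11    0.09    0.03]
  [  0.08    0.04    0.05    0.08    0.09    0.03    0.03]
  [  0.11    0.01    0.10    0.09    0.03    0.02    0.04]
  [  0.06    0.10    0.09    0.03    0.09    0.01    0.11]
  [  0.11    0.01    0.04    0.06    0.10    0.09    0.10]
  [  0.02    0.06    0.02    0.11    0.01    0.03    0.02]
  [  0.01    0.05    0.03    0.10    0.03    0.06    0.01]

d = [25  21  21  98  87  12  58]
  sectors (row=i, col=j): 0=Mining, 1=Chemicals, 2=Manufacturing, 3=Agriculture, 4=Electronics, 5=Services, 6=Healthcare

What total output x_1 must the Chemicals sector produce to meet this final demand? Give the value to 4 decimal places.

57.8985

Form M = I − A:
  [  0.93   -0.10   -0.09   -0.05   -0.11   -0.09   -0.03]
  [ -0.08    0.96   -0.05   -0.08   -0.09   -0.03   -0.03]
  [ -0.11   -0.01    0.90   -0.09   -0.03   -0.02   -0.04]
  [ -0.06   -0.10   -0.09    0.97   -0.09   -0.01   -0.11]
  [ -0.11   -0.01   -0.04   -0.06    0.90   -0.09   -0.10]
  [ -0.02   -0.06   -0.02   -0.11   -0.01    0.97   -0.02]
  [ -0.01   -0.05   -0.03   -0.10   -0.03   -0.06    0.99]
Leontief inverse L = M⁻¹:
  [  1.1373    0.1467    0.1471    0.1186    0.1746    0.1354    0.0784]
  [  0.1316    1.0791    0.0961    0.1284    0.1431    0.0665    0.0706]
  [  0.1610    0.0514    1.1513    0.1384    0.0802    0.0539    0.0775]
  [  0.1196    0.1405    0.1418    1.0926    0.1483    0.0527    0.1510]
  [  0.1655    0.0592    0.0916    0.1240    1.1590    0.1368    0.1441]
  [  0.0511    0.0890    0.0510    0.1412    0.0442    1.0480    0.0476]
  [  0.0432    0.0789    0.0614    0.1346    0.0642    0.0793    1.0393]
Total output x = L · d:
  x_0 = 1.1373·25 + 0.1467·21 + 0.1471·21 + 0.1186·98 + 0.1746·87 + 0.1354·12 + 0.0784·58 = 67.5870
  x_1 = 0.1316·25 + 1.0791·21 + 0.0961·21 + 0.1284·98 + 0.1431·87 + 0.0665·12 + 0.0706·58 = 57.8985
  x_2 = 0.1610·25 + 0.0514·21 + 1.1513·21 + 0.1384·98 + 0.0802·87 + 0.0539·12 + 0.0775·58 = 54.9709
  x_3 = 0.1196·25 + 0.1405·21 + 0.1418·21 + 1.0926·98 + 0.1483·87 + 0.0527·12 + 0.1510·58 = 138.2832
  x_4 = 0.1655·25 + 0.0592·21 + 0.0916·21 + 0.1240·98 + 1.1590·87 + 0.1368·12 + 0.1441·58 = 130.2932
  x_5 = 0.0511·25 + 0.0890·21 + 0.0510·21 + 0.1412·98 + 0.0442·87 + 1.0480·12 + 0.0476·58 = 37.2369
  x_6 = 0.0432·25 + 0.0789·21 + 0.0614·21 + 0.1346·98 + 0.0642·87 + 0.0793·12 + 1.0393·58 = 84.0316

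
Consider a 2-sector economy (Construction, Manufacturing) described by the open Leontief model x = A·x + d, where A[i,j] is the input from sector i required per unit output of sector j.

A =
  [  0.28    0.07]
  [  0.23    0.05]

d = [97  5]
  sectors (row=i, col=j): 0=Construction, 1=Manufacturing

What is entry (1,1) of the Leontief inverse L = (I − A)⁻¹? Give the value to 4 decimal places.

L[1,1] = 1.0780

Form M = I − A:
  [  0.72   -0.07]
  [ -0.23    0.95]
Leontief inverse L = M⁻¹:
  [  1.4224    0.1048]
  [  0.3444    1.0780]
Total output x = L · d:
  x_0 = 1.4224·97 + 0.1048·5 = 138.4938
  x_1 = 0.3444·97 + 1.0780·5 = 38.7932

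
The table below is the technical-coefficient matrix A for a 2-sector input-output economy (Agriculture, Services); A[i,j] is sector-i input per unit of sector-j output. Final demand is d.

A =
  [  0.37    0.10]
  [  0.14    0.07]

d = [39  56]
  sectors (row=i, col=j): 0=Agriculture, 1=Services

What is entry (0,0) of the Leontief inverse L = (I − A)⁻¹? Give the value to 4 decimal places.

Form M = I − A:
  [  0.63   -0.10]
  [ -0.14    0.93]
Leontief inverse L = M⁻¹:
  [  1.6262    0.1749]
  [  0.2448    1.1016]
Total output x = L · d:
  x_0 = 1.6262·39 + 0.1749·56 = 73.2121
  x_1 = 0.2448·39 + 1.1016·56 = 71.2362

L[0,0] = 1.6262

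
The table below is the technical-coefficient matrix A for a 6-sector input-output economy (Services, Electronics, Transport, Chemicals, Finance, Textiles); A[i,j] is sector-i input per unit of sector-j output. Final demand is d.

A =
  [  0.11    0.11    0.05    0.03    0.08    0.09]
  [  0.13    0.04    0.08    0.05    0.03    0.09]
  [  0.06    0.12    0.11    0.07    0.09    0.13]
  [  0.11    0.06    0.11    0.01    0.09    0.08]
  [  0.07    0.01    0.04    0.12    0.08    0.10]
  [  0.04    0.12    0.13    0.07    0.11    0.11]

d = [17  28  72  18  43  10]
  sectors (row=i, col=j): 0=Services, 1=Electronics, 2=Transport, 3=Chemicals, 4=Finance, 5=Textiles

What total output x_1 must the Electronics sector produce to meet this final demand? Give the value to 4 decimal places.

Form M = I − A:
  [  0.89   -0.11   -0.05   -0.03   -0.08   -0.09]
  [ -0.13    0.96   -0.08   -0.05   -0.03   -0.09]
  [ -0.06   -0.12    0.89   -0.07   -0.09   -0.13]
  [ -0.11   -0.06   -0.11    0.99   -0.09   -0.08]
  [ -0.07   -0.01   -0.04   -0.12    0.92   -0.10]
  [ -0.04   -0.12   -0.13   -0.07   -0.11    0.89]
Leontief inverse L = M⁻¹:
  [  1.1894    0.1819    0.1271    0.0855    0.1519    0.1820]
  [  0.2006    1.1129    0.1534    0.0975    0.0992    0.1751]
  [  0.1555    0.2111    1.2130    0.1407    0.1824    0.2474]
  [  0.1851    0.1348    0.1873    1.0680    0.1641    0.1741]
  [  0.1382    0.0754    0.1138    0.1685    1.1509    0.1827]
  [  0.1349    0.2090    0.2324    0.1424    0.2020    1.2278]
Total output x = L · d:
  x_0 = 1.1894·17 + 0.1819·28 + 0.1271·72 + 0.0855·18 + 0.1519·43 + 0.1820·10 = 44.3586
  x_1 = 0.2006·17 + 1.1129·28 + 0.1534·72 + 0.0975·18 + 0.0992·43 + 0.1751·10 = 53.3893
  x_2 = 0.1555·17 + 0.2111·28 + 1.2130·72 + 0.1407·18 + 0.1824·43 + 0.2474·10 = 108.7424
  x_3 = 0.1851·17 + 0.1348·28 + 0.1873·72 + 1.0680·18 + 0.1641·43 + 0.1741·10 = 48.4310
  x_4 = 0.1382·17 + 0.0754·28 + 0.1138·72 + 0.1685·18 + 1.1509·43 + 0.1827·10 = 67.0007
  x_5 = 0.1349·17 + 0.2090·28 + 0.2324·72 + 0.1424·18 + 0.2020·43 + 1.2278·10 = 48.4020

53.3893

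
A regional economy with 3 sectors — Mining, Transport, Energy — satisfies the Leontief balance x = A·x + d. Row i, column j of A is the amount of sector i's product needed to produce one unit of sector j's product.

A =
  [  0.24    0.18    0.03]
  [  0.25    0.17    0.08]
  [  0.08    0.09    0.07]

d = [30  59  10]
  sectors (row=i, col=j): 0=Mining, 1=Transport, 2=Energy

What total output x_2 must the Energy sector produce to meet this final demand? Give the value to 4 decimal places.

Form M = I − A:
  [  0.76   -0.18   -0.03]
  [ -0.25    0.83   -0.08]
  [ -0.08   -0.09    0.93]
Leontief inverse L = M⁻¹:
  [  1.4280    0.3176    0.0734]
  [  0.4461    1.3154    0.1275]
  [  0.1660    0.1546    1.0939]
Total output x = L · d:
  x_0 = 1.4280·30 + 0.3176·59 + 0.0734·10 = 62.3151
  x_1 = 0.4461·30 + 1.3154·59 + 0.1275·10 = 92.2676
  x_2 = 0.1660·30 + 0.1546·59 + 1.0939·10 = 25.0422

25.0422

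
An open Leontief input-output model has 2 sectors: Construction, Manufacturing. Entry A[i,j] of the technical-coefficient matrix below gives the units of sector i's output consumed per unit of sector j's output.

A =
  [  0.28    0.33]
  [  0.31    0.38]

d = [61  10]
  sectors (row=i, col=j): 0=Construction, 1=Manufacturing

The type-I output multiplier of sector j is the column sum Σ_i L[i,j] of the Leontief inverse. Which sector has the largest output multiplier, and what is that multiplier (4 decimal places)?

Form M = I − A:
  [  0.72   -0.33]
  [ -0.31    0.62]
Leontief inverse L = M⁻¹:
  [  1.8018    0.9590]
  [  0.9009    2.0924]
Total output x = L · d:
  x_0 = 1.8018·61 + 0.9590·10 = 119.5001
  x_1 = 0.9009·61 + 2.0924·10 = 75.8791
Output multipliers (column sums of L):
  Construction: 2.7027
  Manufacturing: 3.0514

Manufacturing (3.0514)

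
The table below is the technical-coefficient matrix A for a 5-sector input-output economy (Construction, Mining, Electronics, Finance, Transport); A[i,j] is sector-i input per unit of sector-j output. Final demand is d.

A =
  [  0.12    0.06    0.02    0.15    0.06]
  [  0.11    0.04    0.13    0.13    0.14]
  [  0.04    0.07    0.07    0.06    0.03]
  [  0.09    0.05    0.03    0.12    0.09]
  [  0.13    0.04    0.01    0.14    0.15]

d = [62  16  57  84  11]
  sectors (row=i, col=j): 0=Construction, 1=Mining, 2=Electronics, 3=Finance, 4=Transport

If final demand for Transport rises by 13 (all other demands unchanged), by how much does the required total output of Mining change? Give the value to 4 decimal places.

Form M = I − A:
  [  0.88   -0.06   -0.02   -0.15   -0.06]
  [ -0.11    0.96   -0.13   -0.13   -0.14]
  [ -0.04   -0.07    0.93   -0.06   -0.03]
  [ -0.09   -0.05   -0.03    0.88   -0.09]
  [ -0.13   -0.04   -0.01   -0.14    0.85]
Leontief inverse L = M⁻¹:
  [  1.1940    0.0960    0.0483    0.2413    0.1273]
  [  0.2017    1.0884    0.1667    0.2423    0.2250]
  [  0.0839    0.0940    1.0947    0.1143    0.0721]
  [  0.1589    0.0831    0.0555    1.2041    0.1544]
  [  0.2193    0.0807    0.0373    0.2480    1.2328]
Total output x = L · d:
  x_0 = 1.1940·62 + 0.0960·16 + 0.0483·57 + 0.2413·84 + 0.1273·11 = 99.9847
  x_1 = 0.2017·62 + 1.0884·16 + 0.1667·57 + 0.2423·84 + 0.2250·11 = 62.2525
  x_2 = 0.0839·62 + 0.0940·16 + 1.0947·57 + 0.1143·84 + 0.0721·11 = 79.4947
  x_3 = 0.1589·62 + 0.0831·16 + 0.0555·57 + 1.2041·84 + 0.1544·11 = 117.1841
  x_4 = 0.2193·62 + 0.0807·16 + 0.0373·57 + 0.2480·84 + 1.2328·11 = 51.3986
Δx_1 = L[1,4] · Δd_4 = 0.2250 · 13 = 2.9256

2.9256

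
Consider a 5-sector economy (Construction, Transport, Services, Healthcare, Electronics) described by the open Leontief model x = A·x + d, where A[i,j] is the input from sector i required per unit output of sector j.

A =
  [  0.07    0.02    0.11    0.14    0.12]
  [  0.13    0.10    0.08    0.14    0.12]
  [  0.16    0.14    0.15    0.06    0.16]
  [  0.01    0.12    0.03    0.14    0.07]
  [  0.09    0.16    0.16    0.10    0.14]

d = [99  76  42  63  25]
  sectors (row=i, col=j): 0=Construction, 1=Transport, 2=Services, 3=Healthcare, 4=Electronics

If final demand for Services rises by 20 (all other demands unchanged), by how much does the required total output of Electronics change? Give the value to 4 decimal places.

Form M = I − A:
  [  0.93   -0.02   -0.11   -0.14   -0.12]
  [ -0.13    0.90   -0.08   -0.14   -0.12]
  [ -0.16   -0.14    0.85   -0.06   -0.16]
  [ -0.01   -0.12   -0.03    0.86   -0.07]
  [ -0.09   -0.16   -0.16   -0.10    0.86]
Leontief inverse L = M⁻¹:
  [  1.1578    0.1363    0.2171    0.2539    0.2416]
  [  0.2370    1.2341    0.2071    0.2850    0.2670]
  [  0.3058    0.3050    1.3187    0.2321    0.3495]
  [  0.0760    0.2109    0.1034    1.2353    0.1598]
  [  0.2310    0.3251    0.3186    0.2664    1.3214]
Total output x = L · d:
  x_0 = 1.1578·99 + 0.1363·76 + 0.2171·42 + 0.2539·63 + 0.2416·25 = 156.1364
  x_1 = 0.2370·99 + 1.2341·76 + 0.2071·42 + 0.2850·63 + 0.2670·25 = 150.5854
  x_2 = 0.3058·99 + 0.3050·76 + 1.3187·42 + 0.2321·63 + 0.3495·25 = 132.2012
  x_3 = 0.0760·99 + 0.2109·76 + 0.1034·42 + 1.2353·63 + 0.1598·25 = 109.7118
  x_4 = 0.2310·99 + 0.3251·76 + 0.3186·42 + 0.2664·63 + 1.3214·25 = 110.7783
Δx_4 = L[4,2] · Δd_2 = 0.3186 · 20 = 6.3724

6.3724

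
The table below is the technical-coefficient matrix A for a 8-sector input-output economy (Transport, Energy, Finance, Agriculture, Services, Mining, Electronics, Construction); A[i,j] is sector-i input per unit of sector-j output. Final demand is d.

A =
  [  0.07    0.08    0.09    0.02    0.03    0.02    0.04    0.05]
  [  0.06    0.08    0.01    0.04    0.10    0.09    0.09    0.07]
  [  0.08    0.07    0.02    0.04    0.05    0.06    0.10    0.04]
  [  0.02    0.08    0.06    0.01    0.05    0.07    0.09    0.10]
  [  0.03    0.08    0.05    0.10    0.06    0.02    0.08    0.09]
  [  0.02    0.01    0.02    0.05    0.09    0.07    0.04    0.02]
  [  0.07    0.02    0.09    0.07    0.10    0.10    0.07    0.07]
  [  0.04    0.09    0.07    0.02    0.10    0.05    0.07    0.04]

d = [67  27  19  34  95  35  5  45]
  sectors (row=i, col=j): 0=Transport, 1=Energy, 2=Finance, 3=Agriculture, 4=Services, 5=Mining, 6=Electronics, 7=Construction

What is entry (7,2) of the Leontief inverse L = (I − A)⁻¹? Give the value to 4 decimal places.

L[7,2] = 0.1155

Form M = I − A:
  [  0.93   -0.08   -0.09   -0.02   -0.03   -0.02   -0.04   -0.05]
  [ -0.06    0.92   -0.01   -0.04   -0.10   -0.09   -0.09   -0.07]
  [ -0.08   -0.07    0.98   -0.04   -0.05   -0.06   -0.10   -0.04]
  [ -0.02   -0.08   -0.06    0.99   -0.05   -0.07   -0.09   -0.10]
  [ -0.03   -0.08   -0.05   -0.10    0.94   -0.02   -0.08   -0.09]
  [ -0.02   -0.01   -0.02   -0.05   -0.09    0.93   -0.04   -0.02]
  [ -0.07   -0.02   -0.09   -0.07   -0.10   -0.10    0.93   -0.07]
  [ -0.04   -0.09   -0.07   -0.02   -0.10   -0.05   -0.07    0.96]
Leontief inverse L = M⁻¹:
  [  1.1114    0.1306    0.1281    0.0537    0.0858    0.0662    0.0968    0.0948]
  [  0.1082    1.1429    0.0639    0.0910    0.1794    0.1524    0.1629    0.1330]
  [  0.1240    0.1232    1.0679    0.0815    0.1163    0.1146    0.1619    0.0935]
  [  0.0658    0.1361    0.1063    1.0544    0.1237    0.1286    0.1572    0.1533]
  [  0.0780    0.1452    0.1023    0.1445    1.1356    0.0826    0.1552    0.1535]
  [  0.0459    0.0461    0.0509    0.0813    0.1342    1.1051    0.0832    0.0580]
  [  0.1228    0.0883    0.1475    0.1226    0.1802    0.1647    1.1496    0.1359]
  [  0.0863    0.1484    0.1155    0.0669    0.1699    0.1062    0.1387    1.0970]
Total output x = L · d:
  x_0 = 1.1114·67 + 0.1306·27 + 0.1281·19 + 0.0537·34 + 0.0858·95 + 0.0662·35 + 0.0968·5 + 0.0948·45 = 97.4628
  x_1 = 0.1082·67 + 1.1429·27 + 0.0639·19 + 0.0910·34 + 0.1794·95 + 0.1524·35 + 0.1629·5 + 0.1330·45 = 71.5916
  x_2 = 0.1240·67 + 0.1232·27 + 1.0679·19 + 0.0815·34 + 0.1163·95 + 0.1146·35 + 0.1619·5 + 0.0935·45 = 54.7725
  x_3 = 0.0658·67 + 0.1361·27 + 0.1063·19 + 1.0544·34 + 0.1237·95 + 0.1286·35 + 0.1572·5 + 0.1533·45 = 69.8873
  x_4 = 0.0780·67 + 0.1452·27 + 0.1023·19 + 0.1445·34 + 1.1356·95 + 0.0826·35 + 0.1552·5 + 0.1535·45 = 134.4582
  x_5 = 0.0459·67 + 0.0461·27 + 0.0509·19 + 0.0813·34 + 0.1342·95 + 1.1051·35 + 0.0832·5 + 0.0580·45 = 62.5084
  x_6 = 0.1228·67 + 0.0883·27 + 0.1475·19 + 0.1226·34 + 0.1802·95 + 0.1647·35 + 1.1496·5 + 0.1359·45 = 52.3277
  x_7 = 0.0863·67 + 0.1484·27 + 0.1155·19 + 0.0669·34 + 0.1699·95 + 0.1062·35 + 0.1387·5 + 1.0970·45 = 84.1747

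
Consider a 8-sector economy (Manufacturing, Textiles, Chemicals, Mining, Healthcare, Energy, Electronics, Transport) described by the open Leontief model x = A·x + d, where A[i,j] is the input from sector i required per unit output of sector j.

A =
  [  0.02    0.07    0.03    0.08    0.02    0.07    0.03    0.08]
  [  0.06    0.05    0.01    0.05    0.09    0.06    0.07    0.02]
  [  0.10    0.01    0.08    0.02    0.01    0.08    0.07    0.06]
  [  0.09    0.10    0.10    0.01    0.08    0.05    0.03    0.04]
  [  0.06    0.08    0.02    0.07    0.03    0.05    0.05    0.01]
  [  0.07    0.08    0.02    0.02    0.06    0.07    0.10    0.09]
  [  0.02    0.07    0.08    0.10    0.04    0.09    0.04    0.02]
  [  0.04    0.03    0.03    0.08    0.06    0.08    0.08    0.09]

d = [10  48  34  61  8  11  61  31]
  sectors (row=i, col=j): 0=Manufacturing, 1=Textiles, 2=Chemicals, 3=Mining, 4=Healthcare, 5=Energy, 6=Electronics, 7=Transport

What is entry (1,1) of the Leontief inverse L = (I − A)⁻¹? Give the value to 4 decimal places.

L[1,1] = 1.0999

Form M = I − A:
  [  0.98   -0.07   -0.03   -0.08   -0.02   -0.07   -0.03   -0.08]
  [ -0.06    0.95   -0.01   -0.05   -0.09   -0.06   -0.07   -0.02]
  [ -0.10   -0.01    0.92   -0.02   -0.01   -0.08   -0.07   -0.06]
  [ -0.09   -0.10   -0.10    0.99   -0.08   -0.05   -0.03   -0.04]
  [ -0.06   -0.08   -0.02   -0.07    0.97   -0.05   -0.05   -0.01]
  [ -0.07   -0.08   -0.02   -0.02   -0.06    0.93   -0.10   -0.09]
  [ -0.02   -0.07   -0.08   -0.10   -0.04   -0.09    0.96   -0.02]
  [ -0.04   -0.03   -0.03   -0.08   -0.06   -0.08   -0.08    0.91]
Leontief inverse L = M⁻¹:
  [  1.0634    0.1159    0.0631    0.1171    0.0609    0.1201    0.0756    0.1196]
  [  0.1001    1.0999    0.0418    0.0913    0.1268    0.1093    0.1118    0.0544]
  [  0.1425    0.0562    1.1167    0.0633    0.0448    0.1368    0.1174    0.1068]
  [  0.1409    0.1516    0.1363    1.0580    0.1212    0.1109    0.0834    0.0854]
  [  0.0979    0.1243    0.0502    0.1048    1.0657    0.0948    0.0880    0.0423]
  [  0.1177    0.1375    0.0585    0.0749    0.1071    1.1347    0.1555    0.1373]
  [  0.0730    0.1230    0.1207    0.1387    0.0835    0.1467    1.0909    0.0626]
  [  0.0903    0.0876    0.0720    0.1289    0.1060    0.1420    0.1336    1.1373]
Total output x = L · d:
  x_0 = 1.0634·10 + 0.1159·48 + 0.0631·34 + 0.1171·61 + 0.0609·8 + 0.1201·11 + 0.0756·61 + 0.1196·31 = 35.6128
  x_1 = 0.1001·10 + 1.0999·48 + 0.0418·34 + 0.0913·61 + 0.1268·8 + 0.1093·11 + 0.1118·61 + 0.0544·31 = 71.5077
  x_2 = 0.1425·10 + 0.0562·48 + 1.1167·34 + 0.0633·61 + 0.0448·8 + 0.1368·11 + 0.1174·61 + 0.1068·31 = 58.2939
  x_3 = 0.1409·10 + 0.1516·48 + 0.1363·34 + 1.0580·61 + 0.1212·8 + 0.1109·11 + 0.0834·61 + 0.0854·31 = 87.7857
  x_4 = 0.0979·10 + 0.1243·48 + 0.0502·34 + 0.1048·61 + 1.0657·8 + 0.0948·11 + 0.0880·61 + 0.0423·31 = 31.2884
  x_5 = 0.1177·10 + 0.1375·48 + 0.0585·34 + 0.0749·61 + 0.1071·8 + 1.1347·11 + 0.1555·61 + 0.1373·31 = 41.4197
  x_6 = 0.0730·10 + 0.1230·48 + 0.1207·34 + 0.1387·61 + 0.0835·8 + 0.1467·11 + 1.0909·61 + 0.0626·31 = 89.9625
  x_7 = 0.0903·10 + 0.0876·48 + 0.0720·34 + 0.1289·61 + 0.1060·8 + 0.1420·11 + 0.1336·61 + 1.1373·31 = 61.2410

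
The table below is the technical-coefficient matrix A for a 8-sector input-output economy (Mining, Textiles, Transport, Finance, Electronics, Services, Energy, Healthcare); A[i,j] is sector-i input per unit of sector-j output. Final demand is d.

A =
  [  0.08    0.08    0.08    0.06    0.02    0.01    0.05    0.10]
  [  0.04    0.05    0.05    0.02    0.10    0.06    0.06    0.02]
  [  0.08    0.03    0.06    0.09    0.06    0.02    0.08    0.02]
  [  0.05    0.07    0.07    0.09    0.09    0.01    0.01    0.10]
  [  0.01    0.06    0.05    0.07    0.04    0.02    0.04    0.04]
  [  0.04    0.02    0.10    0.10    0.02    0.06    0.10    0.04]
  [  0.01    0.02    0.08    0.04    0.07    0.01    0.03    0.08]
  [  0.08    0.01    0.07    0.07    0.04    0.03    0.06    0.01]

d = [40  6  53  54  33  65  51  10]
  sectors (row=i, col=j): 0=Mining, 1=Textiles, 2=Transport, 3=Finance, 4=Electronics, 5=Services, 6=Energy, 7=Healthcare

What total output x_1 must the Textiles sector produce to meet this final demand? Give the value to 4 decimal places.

32.8725

Form M = I − A:
  [  0.92   -0.08   -0.08   -0.06   -0.02   -0.01   -0.05   -0.10]
  [ -0.04    0.95   -0.05   -0.02   -0.10   -0.06   -0.06   -0.02]
  [ -0.08   -0.03    0.94   -0.09   -0.06   -0.02   -0.08   -0.02]
  [ -0.05   -0.07   -0.07    0.91   -0.09   -0.01   -0.01   -0.10]
  [ -0.01   -0.06   -0.05   -0.07    0.96   -0.02   -0.04   -0.04]
  [ -0.04   -0.02   -0.10   -0.10   -0.02    0.94   -0.10   -0.04]
  [ -0.01   -0.02   -0.08   -0.04   -0.07   -0.01    0.97   -0.08]
  [ -0.08   -0.01   -0.07   -0.07   -0.04   -0.03   -0.06    0.99]
Leontief inverse L = M⁻¹:
  [  1.1253    0.1158    0.1356    0.1137    0.0679    0.0304    0.0922    0.1417]
  [  0.0694    1.0792    0.0959    0.0652    0.1368    0.0780    0.0959    0.0538]
  [  0.1168    0.0658    1.1118    0.1411    0.1039    0.0361    0.1152    0.0648]
  [  0.0935    0.1083    0.1246    1.1469    0.1388    0.0308    0.0512    0.1410]
  [  0.0370    0.0846    0.0874    0.1077    1.0753    0.0346    0.0676    0.0684]
  [  0.0815    0.0545    0.1586    0.1590    0.0686    1.0790    0.1417    0.0864]
  [  0.0393    0.0433    0.1176    0.0803    0.1024    0.0234    1.0594    0.1060]
  [  0.1129    0.0403    0.1148    0.1150    0.0758    0.0435    0.0914    1.0485]
Total output x = L · d:
  x_0 = 1.1253·40 + 0.1158·6 + 0.1356·53 + 0.1137·54 + 0.0679·33 + 0.0304·65 + 0.0922·51 + 0.1417·10 = 69.3729
  x_1 = 0.0694·40 + 1.0792·6 + 0.0959·53 + 0.0652·54 + 0.1368·33 + 0.0780·65 + 0.0959·51 + 0.0538·10 = 32.8725
  x_2 = 0.1168·40 + 0.0658·6 + 1.1118·53 + 0.1411·54 + 0.1039·33 + 0.0361·65 + 0.1152·51 + 0.0648·10 = 83.9097
  x_3 = 0.0935·40 + 0.1083·6 + 0.1246·53 + 1.1469·54 + 0.1388·33 + 0.0308·65 + 0.0512·51 + 0.1410·10 = 83.5353
  x_4 = 0.0370·40 + 0.0846·6 + 0.0874·53 + 0.1077·54 + 1.0753·33 + 0.0346·65 + 0.0676·51 + 0.0684·10 = 54.2988
  x_5 = 0.0815·40 + 0.0545·6 + 0.1586·53 + 0.1590·54 + 0.0686·33 + 1.0790·65 + 0.1417·51 + 0.0864·10 = 101.0668
  x_6 = 0.0393·40 + 0.0433·6 + 0.1176·53 + 0.0803·54 + 0.1024·33 + 0.0234·65 + 1.0594·51 + 0.1060·10 = 72.3905
  x_7 = 0.1129·40 + 0.0403·6 + 0.1148·53 + 0.1150·54 + 0.0758·33 + 0.0435·65 + 0.0914·51 + 1.0485·10 = 37.5223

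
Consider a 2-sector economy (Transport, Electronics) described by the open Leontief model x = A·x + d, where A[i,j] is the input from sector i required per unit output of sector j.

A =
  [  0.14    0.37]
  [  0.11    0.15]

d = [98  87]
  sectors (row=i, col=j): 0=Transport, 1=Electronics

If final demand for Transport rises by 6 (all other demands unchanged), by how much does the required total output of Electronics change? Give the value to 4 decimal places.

0.9561

Form M = I − A:
  [  0.86   -0.37]
  [ -0.11    0.85]
Leontief inverse L = M⁻¹:
  [  1.2313    0.5360]
  [  0.1594    1.2458]
Total output x = L · d:
  x_0 = 1.2313·98 + 0.5360·87 = 167.3041
  x_1 = 0.1594·98 + 1.2458·87 = 124.0041
Δx_1 = L[1,0] · Δd_0 = 0.1594 · 6 = 0.9561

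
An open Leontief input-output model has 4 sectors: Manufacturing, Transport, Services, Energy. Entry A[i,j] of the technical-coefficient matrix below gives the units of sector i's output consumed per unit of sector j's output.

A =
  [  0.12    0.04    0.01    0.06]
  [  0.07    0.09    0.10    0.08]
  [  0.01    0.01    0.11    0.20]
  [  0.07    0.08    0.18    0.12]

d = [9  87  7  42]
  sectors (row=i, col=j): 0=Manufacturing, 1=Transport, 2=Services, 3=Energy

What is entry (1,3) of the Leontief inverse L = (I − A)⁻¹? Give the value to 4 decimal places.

L[1,3] = 0.1440

Form M = I − A:
  [  0.88   -0.04   -0.01   -0.06]
  [ -0.07    0.91   -0.10   -0.08]
  [ -0.01   -0.01    0.89   -0.20]
  [ -0.07   -0.08   -0.18    0.88]
Leontief inverse L = M⁻¹:
  [  1.1488    0.0590    0.0382    0.0924]
  [  0.1021    1.1178    0.1559    0.1440]
  [  0.0384    0.0389    1.1841    0.2753]
  [  0.1085    0.1143    0.2594    1.2131]
Total output x = L · d:
  x_0 = 1.1488·9 + 0.0590·87 + 0.0382·7 + 0.0924·42 = 19.6239
  x_1 = 0.1021·9 + 1.1178·87 + 0.1559·7 + 0.1440·42 = 105.3038
  x_2 = 0.0384·9 + 0.0389·87 + 1.1841·7 + 0.2753·42 = 23.5800
  x_3 = 0.1085·9 + 0.1143·87 + 0.2594·7 + 1.2131·42 = 63.6845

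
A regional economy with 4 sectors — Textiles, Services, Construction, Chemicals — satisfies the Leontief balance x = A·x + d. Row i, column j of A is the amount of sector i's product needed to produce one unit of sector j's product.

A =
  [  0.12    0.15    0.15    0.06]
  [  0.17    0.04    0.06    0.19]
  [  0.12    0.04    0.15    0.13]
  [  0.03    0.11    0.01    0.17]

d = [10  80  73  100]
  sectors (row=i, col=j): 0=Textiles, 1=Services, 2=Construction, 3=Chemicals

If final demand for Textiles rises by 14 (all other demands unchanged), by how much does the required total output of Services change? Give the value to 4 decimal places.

3.4042

Form M = I − A:
  [  0.88   -0.15   -0.15   -0.06]
  [ -0.17    0.96   -0.06   -0.19]
  [ -0.12   -0.04    0.85   -0.13]
  [ -0.03   -0.11   -0.01    0.83]
Leontief inverse L = M⁻¹:
  [  1.2164    0.2198    0.2322    0.1746]
  [  0.2432    1.1185    0.1253    0.2932]
  [  0.1952    0.1077    1.2212    0.2301]
  [  0.0785    0.1575    0.0397    1.2528]
Total output x = L · d:
  x_0 = 1.2164·10 + 0.2198·80 + 0.2322·73 + 0.1746·100 = 64.1588
  x_1 = 0.2432·10 + 1.1185·80 + 0.1253·73 + 0.2932·100 = 130.3821
  x_2 = 0.1952·10 + 0.1077·80 + 1.2212·73 + 0.2301·100 = 122.7259
  x_3 = 0.0785·10 + 0.1575·80 + 0.0397·73 + 1.2528·100 = 141.5591
Δx_1 = L[1,0] · Δd_0 = 0.2432 · 14 = 3.4042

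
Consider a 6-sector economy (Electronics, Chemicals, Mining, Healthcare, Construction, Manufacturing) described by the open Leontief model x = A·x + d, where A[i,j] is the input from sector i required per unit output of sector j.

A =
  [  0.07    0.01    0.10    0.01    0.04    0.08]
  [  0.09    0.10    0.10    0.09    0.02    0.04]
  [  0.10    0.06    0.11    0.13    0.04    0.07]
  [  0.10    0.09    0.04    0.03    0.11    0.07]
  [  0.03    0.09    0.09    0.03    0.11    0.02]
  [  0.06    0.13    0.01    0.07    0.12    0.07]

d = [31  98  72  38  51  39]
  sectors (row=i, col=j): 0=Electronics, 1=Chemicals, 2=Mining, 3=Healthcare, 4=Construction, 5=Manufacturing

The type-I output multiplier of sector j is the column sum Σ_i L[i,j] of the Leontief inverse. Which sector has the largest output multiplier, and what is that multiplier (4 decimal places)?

Chemicals (1.8189)

Form M = I − A:
  [  0.93   -0.01   -0.10   -0.01   -0.04   -0.08]
  [ -0.09    0.90   -0.10   -0.09   -0.02   -0.04]
  [ -0.10   -0.06    0.89   -0.13   -0.04   -0.07]
  [ -0.10   -0.09   -0.04    0.97   -0.11   -0.07]
  [ -0.03   -0.09   -0.09   -0.03    0.89   -0.02]
  [ -0.06   -0.13   -0.01   -0.07   -0.12    0.93]
Leontief inverse L = M⁻¹:
  [  1.1102    0.0506    0.1417    0.0457    0.0784    0.1135]
  [  0.1521    1.1569    0.1613    0.1389    0.0690    0.0869]
  [  0.1699    0.1270    1.1770    0.1835    0.1029    0.1247]
  [  0.1528    0.1479    0.0996    1.0726    0.1622    0.1112]
  [  0.0777    0.1409    0.1451    0.0729    1.1531    0.0539]
  [  0.1162    0.1957    0.0706    0.1145    0.1768    1.1114]
Total output x = L · d:
  x_0 = 1.1102·31 + 0.0506·98 + 0.1417·72 + 0.0457·38 + 0.0784·51 + 0.1135·39 = 59.7312
  x_1 = 0.1521·31 + 1.1569·98 + 0.1613·72 + 0.1389·38 + 0.0690·51 + 0.0869·39 = 141.8881
  x_2 = 0.1699·31 + 0.1270·98 + 1.1770·72 + 0.1835·38 + 0.1029·51 + 0.1247·39 = 119.5403
  x_3 = 0.1528·31 + 0.1479·98 + 0.0996·72 + 1.0726·38 + 0.1622·51 + 0.1112·39 = 79.7755
  x_4 = 0.0777·31 + 0.1409·98 + 0.1451·72 + 0.0729·38 + 1.1531·51 + 0.0539·39 = 90.3429
  x_5 = 0.1162·31 + 0.1957·98 + 0.0706·72 + 0.1145·38 + 0.1768·51 + 1.1114·39 = 84.5701
Output multipliers (column sums of L):
  Electronics: 1.7789
  Chemicals: 1.8189
  Mining: 1.7952
  Healthcare: 1.6281
  Construction: 1.7423
  Manufacturing: 1.6017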